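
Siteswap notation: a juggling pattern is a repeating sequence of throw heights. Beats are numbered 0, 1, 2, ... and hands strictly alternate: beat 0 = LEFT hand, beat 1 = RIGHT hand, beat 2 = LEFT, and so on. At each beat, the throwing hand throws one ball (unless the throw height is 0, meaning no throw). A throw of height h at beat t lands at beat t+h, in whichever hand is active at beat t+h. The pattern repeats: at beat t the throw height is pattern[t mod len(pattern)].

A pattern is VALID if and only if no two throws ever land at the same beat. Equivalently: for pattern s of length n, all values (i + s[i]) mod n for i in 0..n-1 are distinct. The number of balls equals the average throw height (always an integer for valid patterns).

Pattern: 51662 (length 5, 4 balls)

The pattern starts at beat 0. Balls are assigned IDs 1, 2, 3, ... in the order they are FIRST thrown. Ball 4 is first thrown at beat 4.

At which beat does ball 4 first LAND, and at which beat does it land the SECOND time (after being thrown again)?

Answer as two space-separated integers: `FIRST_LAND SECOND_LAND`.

Answer: 6 7

Derivation:
Beat 0 (L): throw ball1 h=5 -> lands@5:R; in-air after throw: [b1@5:R]
Beat 1 (R): throw ball2 h=1 -> lands@2:L; in-air after throw: [b2@2:L b1@5:R]
Beat 2 (L): throw ball2 h=6 -> lands@8:L; in-air after throw: [b1@5:R b2@8:L]
Beat 3 (R): throw ball3 h=6 -> lands@9:R; in-air after throw: [b1@5:R b2@8:L b3@9:R]
Beat 4 (L): throw ball4 h=2 -> lands@6:L; in-air after throw: [b1@5:R b4@6:L b2@8:L b3@9:R]
Beat 5 (R): throw ball1 h=5 -> lands@10:L; in-air after throw: [b4@6:L b2@8:L b3@9:R b1@10:L]
Beat 6 (L): throw ball4 h=1 -> lands@7:R; in-air after throw: [b4@7:R b2@8:L b3@9:R b1@10:L]
Beat 7 (R): throw ball4 h=6 -> lands@13:R; in-air after throw: [b2@8:L b3@9:R b1@10:L b4@13:R]
Ball 4: thrown@4 h=2 -> first land @6; rethrown@6 h=1 -> second land @7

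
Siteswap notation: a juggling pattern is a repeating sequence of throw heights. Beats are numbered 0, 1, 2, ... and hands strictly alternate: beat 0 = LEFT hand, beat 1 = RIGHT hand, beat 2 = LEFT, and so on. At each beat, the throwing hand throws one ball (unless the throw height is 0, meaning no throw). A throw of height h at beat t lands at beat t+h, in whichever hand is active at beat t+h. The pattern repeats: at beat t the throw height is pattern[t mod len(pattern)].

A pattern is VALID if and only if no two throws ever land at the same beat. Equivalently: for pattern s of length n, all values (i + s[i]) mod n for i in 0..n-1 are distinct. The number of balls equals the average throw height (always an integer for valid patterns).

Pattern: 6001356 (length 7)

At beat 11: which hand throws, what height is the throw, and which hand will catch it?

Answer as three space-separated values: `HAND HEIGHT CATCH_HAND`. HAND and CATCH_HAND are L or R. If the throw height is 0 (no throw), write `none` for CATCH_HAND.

Answer: R 3 L

Derivation:
Beat 11: 11 mod 2 = 1, so hand = R
Throw height = pattern[11 mod 7] = pattern[4] = 3
Lands at beat 11+3=14, 14 mod 2 = 0, so catch hand = L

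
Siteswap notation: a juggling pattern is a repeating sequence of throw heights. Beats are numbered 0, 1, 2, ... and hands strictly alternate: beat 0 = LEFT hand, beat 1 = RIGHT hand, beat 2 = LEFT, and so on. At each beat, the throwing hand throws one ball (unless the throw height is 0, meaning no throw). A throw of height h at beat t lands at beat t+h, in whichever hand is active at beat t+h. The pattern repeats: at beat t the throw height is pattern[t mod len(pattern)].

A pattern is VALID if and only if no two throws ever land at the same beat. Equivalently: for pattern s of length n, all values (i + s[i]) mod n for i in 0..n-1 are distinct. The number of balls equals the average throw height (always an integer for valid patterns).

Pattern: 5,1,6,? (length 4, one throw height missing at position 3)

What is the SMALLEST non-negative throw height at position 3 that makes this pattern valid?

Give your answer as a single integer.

Answer: 0

Derivation:
i=0: (0 + 5) mod 4 = 1
i=1: (1 + 1) mod 4 = 2
i=2: (2 + 6) mod 4 = 0
i=3: s[i]=? (unknown)
Known residues: [0, 1, 2]; need a permutation of 0..3, so missing residue r = 3
Need (3 + s) mod 4 = 3; smallest s = (3 - 3) mod 4 = 0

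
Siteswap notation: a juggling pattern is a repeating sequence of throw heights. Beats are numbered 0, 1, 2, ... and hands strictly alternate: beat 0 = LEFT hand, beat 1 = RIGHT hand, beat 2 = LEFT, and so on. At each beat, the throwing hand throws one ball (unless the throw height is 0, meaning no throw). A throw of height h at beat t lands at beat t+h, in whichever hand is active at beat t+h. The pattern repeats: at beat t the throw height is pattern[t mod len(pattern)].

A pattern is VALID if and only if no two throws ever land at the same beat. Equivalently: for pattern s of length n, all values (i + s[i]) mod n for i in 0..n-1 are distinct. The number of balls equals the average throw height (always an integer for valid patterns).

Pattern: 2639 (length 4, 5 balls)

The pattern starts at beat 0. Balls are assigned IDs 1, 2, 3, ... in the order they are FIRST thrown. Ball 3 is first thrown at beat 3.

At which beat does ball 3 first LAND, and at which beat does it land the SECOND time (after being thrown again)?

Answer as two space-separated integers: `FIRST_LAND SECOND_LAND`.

Answer: 12 14

Derivation:
Beat 0 (L): throw ball1 h=2 -> lands@2:L; in-air after throw: [b1@2:L]
Beat 1 (R): throw ball2 h=6 -> lands@7:R; in-air after throw: [b1@2:L b2@7:R]
Beat 2 (L): throw ball1 h=3 -> lands@5:R; in-air after throw: [b1@5:R b2@7:R]
Beat 3 (R): throw ball3 h=9 -> lands@12:L; in-air after throw: [b1@5:R b2@7:R b3@12:L]
Beat 4 (L): throw ball4 h=2 -> lands@6:L; in-air after throw: [b1@5:R b4@6:L b2@7:R b3@12:L]
Beat 5 (R): throw ball1 h=6 -> lands@11:R; in-air after throw: [b4@6:L b2@7:R b1@11:R b3@12:L]
Beat 6 (L): throw ball4 h=3 -> lands@9:R; in-air after throw: [b2@7:R b4@9:R b1@11:R b3@12:L]
Beat 7 (R): throw ball2 h=9 -> lands@16:L; in-air after throw: [b4@9:R b1@11:R b3@12:L b2@16:L]
Beat 8 (L): throw ball5 h=2 -> lands@10:L; in-air after throw: [b4@9:R b5@10:L b1@11:R b3@12:L b2@16:L]
Beat 9 (R): throw ball4 h=6 -> lands@15:R; in-air after throw: [b5@10:L b1@11:R b3@12:L b4@15:R b2@16:L]
Beat 10 (L): throw ball5 h=3 -> lands@13:R; in-air after throw: [b1@11:R b3@12:L b5@13:R b4@15:R b2@16:L]
Beat 11 (R): throw ball1 h=9 -> lands@20:L; in-air after throw: [b3@12:L b5@13:R b4@15:R b2@16:L b1@20:L]
Beat 12 (L): throw ball3 h=2 -> lands@14:L; in-air after throw: [b5@13:R b3@14:L b4@15:R b2@16:L b1@20:L]
Beat 13 (R): throw ball5 h=6 -> lands@19:R; in-air after throw: [b3@14:L b4@15:R b2@16:L b5@19:R b1@20:L]
Beat 14 (L): throw ball3 h=3 -> lands@17:R; in-air after throw: [b4@15:R b2@16:L b3@17:R b5@19:R b1@20:L]
Ball 3: thrown@3 h=9 -> first land @12; rethrown@12 h=2 -> second land @14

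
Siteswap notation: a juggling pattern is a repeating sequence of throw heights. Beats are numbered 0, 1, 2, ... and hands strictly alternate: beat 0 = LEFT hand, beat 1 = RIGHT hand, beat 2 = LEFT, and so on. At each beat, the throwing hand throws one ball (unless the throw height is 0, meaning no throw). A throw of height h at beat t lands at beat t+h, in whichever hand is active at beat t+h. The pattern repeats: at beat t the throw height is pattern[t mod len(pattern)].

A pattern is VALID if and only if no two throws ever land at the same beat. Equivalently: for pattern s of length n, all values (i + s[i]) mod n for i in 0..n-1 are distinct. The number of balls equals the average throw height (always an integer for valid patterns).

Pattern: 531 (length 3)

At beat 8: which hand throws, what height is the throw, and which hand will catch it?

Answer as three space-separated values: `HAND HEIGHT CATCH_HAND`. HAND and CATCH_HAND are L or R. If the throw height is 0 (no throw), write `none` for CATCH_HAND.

Answer: L 1 R

Derivation:
Beat 8: 8 mod 2 = 0, so hand = L
Throw height = pattern[8 mod 3] = pattern[2] = 1
Lands at beat 8+1=9, 9 mod 2 = 1, so catch hand = R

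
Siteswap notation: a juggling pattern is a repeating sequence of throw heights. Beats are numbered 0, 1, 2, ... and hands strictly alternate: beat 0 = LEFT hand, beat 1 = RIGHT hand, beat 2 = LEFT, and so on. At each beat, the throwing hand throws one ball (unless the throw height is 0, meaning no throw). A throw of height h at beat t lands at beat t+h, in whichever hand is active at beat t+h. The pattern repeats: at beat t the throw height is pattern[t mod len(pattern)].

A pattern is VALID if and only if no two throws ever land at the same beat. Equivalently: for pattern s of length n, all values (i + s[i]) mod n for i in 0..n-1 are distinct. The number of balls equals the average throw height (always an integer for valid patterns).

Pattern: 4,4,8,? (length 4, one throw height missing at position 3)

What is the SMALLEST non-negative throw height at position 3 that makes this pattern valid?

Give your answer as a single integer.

i=0: (0 + 4) mod 4 = 0
i=1: (1 + 4) mod 4 = 1
i=2: (2 + 8) mod 4 = 2
i=3: s[i]=? (unknown)
Known residues: [0, 1, 2]; need a permutation of 0..3, so missing residue r = 3
Need (3 + s) mod 4 = 3; smallest s = (3 - 3) mod 4 = 0

Answer: 0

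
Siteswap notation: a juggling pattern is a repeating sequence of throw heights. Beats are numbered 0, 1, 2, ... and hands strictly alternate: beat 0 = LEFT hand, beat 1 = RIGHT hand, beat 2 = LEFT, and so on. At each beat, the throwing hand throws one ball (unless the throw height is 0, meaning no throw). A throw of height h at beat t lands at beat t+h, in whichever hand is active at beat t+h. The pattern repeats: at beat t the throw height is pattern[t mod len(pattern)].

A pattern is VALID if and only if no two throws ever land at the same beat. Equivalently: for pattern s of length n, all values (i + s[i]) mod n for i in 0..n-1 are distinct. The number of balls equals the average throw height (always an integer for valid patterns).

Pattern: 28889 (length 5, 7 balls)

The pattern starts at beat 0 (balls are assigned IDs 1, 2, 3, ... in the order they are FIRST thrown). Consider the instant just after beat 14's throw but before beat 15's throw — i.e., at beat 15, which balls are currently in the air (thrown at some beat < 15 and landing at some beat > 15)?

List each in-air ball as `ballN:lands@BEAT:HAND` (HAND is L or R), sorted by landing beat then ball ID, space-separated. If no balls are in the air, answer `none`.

Beat 0 (L): throw ball1 h=2 -> lands@2:L; in-air after throw: [b1@2:L]
Beat 1 (R): throw ball2 h=8 -> lands@9:R; in-air after throw: [b1@2:L b2@9:R]
Beat 2 (L): throw ball1 h=8 -> lands@10:L; in-air after throw: [b2@9:R b1@10:L]
Beat 3 (R): throw ball3 h=8 -> lands@11:R; in-air after throw: [b2@9:R b1@10:L b3@11:R]
Beat 4 (L): throw ball4 h=9 -> lands@13:R; in-air after throw: [b2@9:R b1@10:L b3@11:R b4@13:R]
Beat 5 (R): throw ball5 h=2 -> lands@7:R; in-air after throw: [b5@7:R b2@9:R b1@10:L b3@11:R b4@13:R]
Beat 6 (L): throw ball6 h=8 -> lands@14:L; in-air after throw: [b5@7:R b2@9:R b1@10:L b3@11:R b4@13:R b6@14:L]
Beat 7 (R): throw ball5 h=8 -> lands@15:R; in-air after throw: [b2@9:R b1@10:L b3@11:R b4@13:R b6@14:L b5@15:R]
Beat 8 (L): throw ball7 h=8 -> lands@16:L; in-air after throw: [b2@9:R b1@10:L b3@11:R b4@13:R b6@14:L b5@15:R b7@16:L]
Beat 9 (R): throw ball2 h=9 -> lands@18:L; in-air after throw: [b1@10:L b3@11:R b4@13:R b6@14:L b5@15:R b7@16:L b2@18:L]
Beat 10 (L): throw ball1 h=2 -> lands@12:L; in-air after throw: [b3@11:R b1@12:L b4@13:R b6@14:L b5@15:R b7@16:L b2@18:L]
Beat 11 (R): throw ball3 h=8 -> lands@19:R; in-air after throw: [b1@12:L b4@13:R b6@14:L b5@15:R b7@16:L b2@18:L b3@19:R]
Beat 12 (L): throw ball1 h=8 -> lands@20:L; in-air after throw: [b4@13:R b6@14:L b5@15:R b7@16:L b2@18:L b3@19:R b1@20:L]
Beat 13 (R): throw ball4 h=8 -> lands@21:R; in-air after throw: [b6@14:L b5@15:R b7@16:L b2@18:L b3@19:R b1@20:L b4@21:R]
Beat 14 (L): throw ball6 h=9 -> lands@23:R; in-air after throw: [b5@15:R b7@16:L b2@18:L b3@19:R b1@20:L b4@21:R b6@23:R]
Beat 15 (R): throw ball5 h=2 -> lands@17:R; in-air after throw: [b7@16:L b5@17:R b2@18:L b3@19:R b1@20:L b4@21:R b6@23:R]

Answer: ball7:lands@16:L ball2:lands@18:L ball3:lands@19:R ball1:lands@20:L ball4:lands@21:R ball6:lands@23:R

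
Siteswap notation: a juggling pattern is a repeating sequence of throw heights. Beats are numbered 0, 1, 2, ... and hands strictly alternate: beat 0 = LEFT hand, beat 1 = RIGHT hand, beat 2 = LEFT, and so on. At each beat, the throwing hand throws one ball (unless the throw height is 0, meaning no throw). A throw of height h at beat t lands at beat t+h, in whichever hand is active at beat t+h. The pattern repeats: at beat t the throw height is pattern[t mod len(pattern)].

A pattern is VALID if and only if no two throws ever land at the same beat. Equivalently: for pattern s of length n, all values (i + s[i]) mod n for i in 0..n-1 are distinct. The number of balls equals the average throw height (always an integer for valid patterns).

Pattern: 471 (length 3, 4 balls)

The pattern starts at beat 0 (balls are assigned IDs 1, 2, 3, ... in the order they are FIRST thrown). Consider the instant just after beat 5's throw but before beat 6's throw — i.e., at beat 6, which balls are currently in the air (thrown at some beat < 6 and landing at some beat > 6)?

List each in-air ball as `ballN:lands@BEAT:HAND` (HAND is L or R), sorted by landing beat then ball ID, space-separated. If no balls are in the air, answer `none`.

Answer: ball3:lands@7:R ball2:lands@8:L ball1:lands@11:R

Derivation:
Beat 0 (L): throw ball1 h=4 -> lands@4:L; in-air after throw: [b1@4:L]
Beat 1 (R): throw ball2 h=7 -> lands@8:L; in-air after throw: [b1@4:L b2@8:L]
Beat 2 (L): throw ball3 h=1 -> lands@3:R; in-air after throw: [b3@3:R b1@4:L b2@8:L]
Beat 3 (R): throw ball3 h=4 -> lands@7:R; in-air after throw: [b1@4:L b3@7:R b2@8:L]
Beat 4 (L): throw ball1 h=7 -> lands@11:R; in-air after throw: [b3@7:R b2@8:L b1@11:R]
Beat 5 (R): throw ball4 h=1 -> lands@6:L; in-air after throw: [b4@6:L b3@7:R b2@8:L b1@11:R]
Beat 6 (L): throw ball4 h=4 -> lands@10:L; in-air after throw: [b3@7:R b2@8:L b4@10:L b1@11:R]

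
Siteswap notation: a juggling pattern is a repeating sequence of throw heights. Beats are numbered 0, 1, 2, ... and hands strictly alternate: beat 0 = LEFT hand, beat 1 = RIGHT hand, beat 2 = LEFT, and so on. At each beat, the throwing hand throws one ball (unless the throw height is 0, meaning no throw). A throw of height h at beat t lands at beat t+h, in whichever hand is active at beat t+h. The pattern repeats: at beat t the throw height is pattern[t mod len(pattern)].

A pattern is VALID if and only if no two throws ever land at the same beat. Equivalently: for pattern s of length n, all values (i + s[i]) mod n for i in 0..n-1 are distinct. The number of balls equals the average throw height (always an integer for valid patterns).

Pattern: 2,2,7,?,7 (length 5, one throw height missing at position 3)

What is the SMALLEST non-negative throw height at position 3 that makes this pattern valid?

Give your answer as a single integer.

Answer: 2

Derivation:
i=0: (0 + 2) mod 5 = 2
i=1: (1 + 2) mod 5 = 3
i=2: (2 + 7) mod 5 = 4
i=3: s[i]=? (unknown)
i=4: (4 + 7) mod 5 = 1
Known residues: [1, 2, 3, 4]; need a permutation of 0..4, so missing residue r = 0
Need (3 + s) mod 5 = 0; smallest s = (0 - 3) mod 5 = 2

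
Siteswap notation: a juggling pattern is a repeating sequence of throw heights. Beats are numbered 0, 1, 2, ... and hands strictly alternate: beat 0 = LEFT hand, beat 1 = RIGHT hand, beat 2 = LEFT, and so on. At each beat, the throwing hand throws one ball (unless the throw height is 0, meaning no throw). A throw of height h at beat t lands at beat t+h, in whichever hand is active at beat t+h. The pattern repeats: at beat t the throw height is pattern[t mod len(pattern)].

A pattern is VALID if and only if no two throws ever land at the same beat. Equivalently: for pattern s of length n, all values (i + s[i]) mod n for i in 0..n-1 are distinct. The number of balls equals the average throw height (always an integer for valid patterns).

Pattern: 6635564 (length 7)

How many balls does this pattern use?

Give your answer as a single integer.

Answer: 5

Derivation:
Pattern = [6, 6, 3, 5, 5, 6, 4], length n = 7
  position 0: throw height = 6, running sum = 6
  position 1: throw height = 6, running sum = 12
  position 2: throw height = 3, running sum = 15
  position 3: throw height = 5, running sum = 20
  position 4: throw height = 5, running sum = 25
  position 5: throw height = 6, running sum = 31
  position 6: throw height = 4, running sum = 35
Total sum = 35; balls = sum / n = 35 / 7 = 5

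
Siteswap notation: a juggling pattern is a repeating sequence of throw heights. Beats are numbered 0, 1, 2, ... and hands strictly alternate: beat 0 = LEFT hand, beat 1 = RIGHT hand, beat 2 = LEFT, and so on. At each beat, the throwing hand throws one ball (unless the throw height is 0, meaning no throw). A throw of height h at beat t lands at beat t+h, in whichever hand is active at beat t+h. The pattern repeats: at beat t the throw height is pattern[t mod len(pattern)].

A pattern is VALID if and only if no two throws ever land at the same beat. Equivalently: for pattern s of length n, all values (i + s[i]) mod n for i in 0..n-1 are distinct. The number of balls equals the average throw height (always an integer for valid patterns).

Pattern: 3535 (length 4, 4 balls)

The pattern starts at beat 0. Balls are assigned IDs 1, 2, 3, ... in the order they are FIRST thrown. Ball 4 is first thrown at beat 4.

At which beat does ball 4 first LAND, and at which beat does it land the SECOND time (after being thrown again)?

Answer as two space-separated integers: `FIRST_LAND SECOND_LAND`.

Answer: 7 12

Derivation:
Beat 0 (L): throw ball1 h=3 -> lands@3:R; in-air after throw: [b1@3:R]
Beat 1 (R): throw ball2 h=5 -> lands@6:L; in-air after throw: [b1@3:R b2@6:L]
Beat 2 (L): throw ball3 h=3 -> lands@5:R; in-air after throw: [b1@3:R b3@5:R b2@6:L]
Beat 3 (R): throw ball1 h=5 -> lands@8:L; in-air after throw: [b3@5:R b2@6:L b1@8:L]
Beat 4 (L): throw ball4 h=3 -> lands@7:R; in-air after throw: [b3@5:R b2@6:L b4@7:R b1@8:L]
Beat 5 (R): throw ball3 h=5 -> lands@10:L; in-air after throw: [b2@6:L b4@7:R b1@8:L b3@10:L]
Beat 6 (L): throw ball2 h=3 -> lands@9:R; in-air after throw: [b4@7:R b1@8:L b2@9:R b3@10:L]
Beat 7 (R): throw ball4 h=5 -> lands@12:L; in-air after throw: [b1@8:L b2@9:R b3@10:L b4@12:L]
Beat 8 (L): throw ball1 h=3 -> lands@11:R; in-air after throw: [b2@9:R b3@10:L b1@11:R b4@12:L]
Beat 9 (R): throw ball2 h=5 -> lands@14:L; in-air after throw: [b3@10:L b1@11:R b4@12:L b2@14:L]
Beat 10 (L): throw ball3 h=3 -> lands@13:R; in-air after throw: [b1@11:R b4@12:L b3@13:R b2@14:L]
Beat 11 (R): throw ball1 h=5 -> lands@16:L; in-air after throw: [b4@12:L b3@13:R b2@14:L b1@16:L]
Beat 12 (L): throw ball4 h=3 -> lands@15:R; in-air after throw: [b3@13:R b2@14:L b4@15:R b1@16:L]
Ball 4: thrown@4 h=3 -> first land @7; rethrown@7 h=5 -> second land @12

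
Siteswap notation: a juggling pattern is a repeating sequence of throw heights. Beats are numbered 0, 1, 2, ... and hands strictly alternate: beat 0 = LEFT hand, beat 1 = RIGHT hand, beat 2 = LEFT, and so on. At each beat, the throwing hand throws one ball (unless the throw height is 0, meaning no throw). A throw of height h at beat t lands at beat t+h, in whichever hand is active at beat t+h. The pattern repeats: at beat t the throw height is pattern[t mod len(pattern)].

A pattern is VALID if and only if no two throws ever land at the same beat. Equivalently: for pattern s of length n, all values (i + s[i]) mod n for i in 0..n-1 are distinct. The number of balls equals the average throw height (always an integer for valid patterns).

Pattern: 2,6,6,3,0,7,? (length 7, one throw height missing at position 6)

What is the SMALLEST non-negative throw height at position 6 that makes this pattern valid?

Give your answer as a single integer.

Answer: 4

Derivation:
i=0: (0 + 2) mod 7 = 2
i=1: (1 + 6) mod 7 = 0
i=2: (2 + 6) mod 7 = 1
i=3: (3 + 3) mod 7 = 6
i=4: (4 + 0) mod 7 = 4
i=5: (5 + 7) mod 7 = 5
i=6: s[i]=? (unknown)
Known residues: [0, 1, 2, 4, 5, 6]; need a permutation of 0..6, so missing residue r = 3
Need (6 + s) mod 7 = 3; smallest s = (3 - 6) mod 7 = 4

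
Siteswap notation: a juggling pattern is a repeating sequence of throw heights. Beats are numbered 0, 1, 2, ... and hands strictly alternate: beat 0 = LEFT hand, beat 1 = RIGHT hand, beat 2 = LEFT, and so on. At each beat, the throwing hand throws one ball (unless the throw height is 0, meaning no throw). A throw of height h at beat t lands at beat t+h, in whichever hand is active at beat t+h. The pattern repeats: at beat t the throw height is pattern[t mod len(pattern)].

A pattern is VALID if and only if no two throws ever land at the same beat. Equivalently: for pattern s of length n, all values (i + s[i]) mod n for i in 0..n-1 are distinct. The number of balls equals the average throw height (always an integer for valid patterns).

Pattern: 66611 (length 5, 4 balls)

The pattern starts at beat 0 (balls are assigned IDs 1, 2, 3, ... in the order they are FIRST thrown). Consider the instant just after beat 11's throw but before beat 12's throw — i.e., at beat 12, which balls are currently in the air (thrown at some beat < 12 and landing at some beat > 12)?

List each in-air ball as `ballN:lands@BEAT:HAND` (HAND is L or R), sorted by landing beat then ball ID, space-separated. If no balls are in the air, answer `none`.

Answer: ball2:lands@13:R ball3:lands@16:L ball4:lands@17:R

Derivation:
Beat 0 (L): throw ball1 h=6 -> lands@6:L; in-air after throw: [b1@6:L]
Beat 1 (R): throw ball2 h=6 -> lands@7:R; in-air after throw: [b1@6:L b2@7:R]
Beat 2 (L): throw ball3 h=6 -> lands@8:L; in-air after throw: [b1@6:L b2@7:R b3@8:L]
Beat 3 (R): throw ball4 h=1 -> lands@4:L; in-air after throw: [b4@4:L b1@6:L b2@7:R b3@8:L]
Beat 4 (L): throw ball4 h=1 -> lands@5:R; in-air after throw: [b4@5:R b1@6:L b2@7:R b3@8:L]
Beat 5 (R): throw ball4 h=6 -> lands@11:R; in-air after throw: [b1@6:L b2@7:R b3@8:L b4@11:R]
Beat 6 (L): throw ball1 h=6 -> lands@12:L; in-air after throw: [b2@7:R b3@8:L b4@11:R b1@12:L]
Beat 7 (R): throw ball2 h=6 -> lands@13:R; in-air after throw: [b3@8:L b4@11:R b1@12:L b2@13:R]
Beat 8 (L): throw ball3 h=1 -> lands@9:R; in-air after throw: [b3@9:R b4@11:R b1@12:L b2@13:R]
Beat 9 (R): throw ball3 h=1 -> lands@10:L; in-air after throw: [b3@10:L b4@11:R b1@12:L b2@13:R]
Beat 10 (L): throw ball3 h=6 -> lands@16:L; in-air after throw: [b4@11:R b1@12:L b2@13:R b3@16:L]
Beat 11 (R): throw ball4 h=6 -> lands@17:R; in-air after throw: [b1@12:L b2@13:R b3@16:L b4@17:R]
Beat 12 (L): throw ball1 h=6 -> lands@18:L; in-air after throw: [b2@13:R b3@16:L b4@17:R b1@18:L]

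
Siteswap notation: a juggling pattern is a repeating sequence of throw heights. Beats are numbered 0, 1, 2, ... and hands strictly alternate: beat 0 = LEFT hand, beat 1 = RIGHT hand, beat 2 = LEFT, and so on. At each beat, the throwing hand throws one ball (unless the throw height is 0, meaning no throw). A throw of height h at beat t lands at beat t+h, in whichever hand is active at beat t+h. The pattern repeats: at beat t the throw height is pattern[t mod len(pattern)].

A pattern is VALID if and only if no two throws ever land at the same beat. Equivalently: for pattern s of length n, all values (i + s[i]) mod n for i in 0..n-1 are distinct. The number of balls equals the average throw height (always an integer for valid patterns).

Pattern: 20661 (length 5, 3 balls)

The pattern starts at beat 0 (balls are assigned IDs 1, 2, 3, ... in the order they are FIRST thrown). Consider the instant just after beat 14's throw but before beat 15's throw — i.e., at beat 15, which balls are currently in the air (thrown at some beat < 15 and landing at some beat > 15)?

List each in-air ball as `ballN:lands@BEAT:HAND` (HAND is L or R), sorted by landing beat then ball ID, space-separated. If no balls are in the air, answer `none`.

Beat 0 (L): throw ball1 h=2 -> lands@2:L; in-air after throw: [b1@2:L]
Beat 2 (L): throw ball1 h=6 -> lands@8:L; in-air after throw: [b1@8:L]
Beat 3 (R): throw ball2 h=6 -> lands@9:R; in-air after throw: [b1@8:L b2@9:R]
Beat 4 (L): throw ball3 h=1 -> lands@5:R; in-air after throw: [b3@5:R b1@8:L b2@9:R]
Beat 5 (R): throw ball3 h=2 -> lands@7:R; in-air after throw: [b3@7:R b1@8:L b2@9:R]
Beat 7 (R): throw ball3 h=6 -> lands@13:R; in-air after throw: [b1@8:L b2@9:R b3@13:R]
Beat 8 (L): throw ball1 h=6 -> lands@14:L; in-air after throw: [b2@9:R b3@13:R b1@14:L]
Beat 9 (R): throw ball2 h=1 -> lands@10:L; in-air after throw: [b2@10:L b3@13:R b1@14:L]
Beat 10 (L): throw ball2 h=2 -> lands@12:L; in-air after throw: [b2@12:L b3@13:R b1@14:L]
Beat 12 (L): throw ball2 h=6 -> lands@18:L; in-air after throw: [b3@13:R b1@14:L b2@18:L]
Beat 13 (R): throw ball3 h=6 -> lands@19:R; in-air after throw: [b1@14:L b2@18:L b3@19:R]
Beat 14 (L): throw ball1 h=1 -> lands@15:R; in-air after throw: [b1@15:R b2@18:L b3@19:R]
Beat 15 (R): throw ball1 h=2 -> lands@17:R; in-air after throw: [b1@17:R b2@18:L b3@19:R]

Answer: ball2:lands@18:L ball3:lands@19:R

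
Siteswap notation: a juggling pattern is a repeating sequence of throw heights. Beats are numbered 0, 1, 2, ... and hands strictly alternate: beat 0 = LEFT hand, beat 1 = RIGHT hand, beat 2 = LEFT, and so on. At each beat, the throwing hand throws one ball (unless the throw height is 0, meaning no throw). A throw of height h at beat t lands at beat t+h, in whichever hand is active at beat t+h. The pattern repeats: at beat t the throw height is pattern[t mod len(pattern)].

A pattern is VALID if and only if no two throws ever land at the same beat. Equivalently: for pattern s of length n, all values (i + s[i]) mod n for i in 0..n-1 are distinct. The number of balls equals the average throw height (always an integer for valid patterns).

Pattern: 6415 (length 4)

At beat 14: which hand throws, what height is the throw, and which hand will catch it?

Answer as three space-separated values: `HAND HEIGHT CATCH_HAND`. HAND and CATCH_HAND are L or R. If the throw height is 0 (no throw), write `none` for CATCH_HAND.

Beat 14: 14 mod 2 = 0, so hand = L
Throw height = pattern[14 mod 4] = pattern[2] = 1
Lands at beat 14+1=15, 15 mod 2 = 1, so catch hand = R

Answer: L 1 R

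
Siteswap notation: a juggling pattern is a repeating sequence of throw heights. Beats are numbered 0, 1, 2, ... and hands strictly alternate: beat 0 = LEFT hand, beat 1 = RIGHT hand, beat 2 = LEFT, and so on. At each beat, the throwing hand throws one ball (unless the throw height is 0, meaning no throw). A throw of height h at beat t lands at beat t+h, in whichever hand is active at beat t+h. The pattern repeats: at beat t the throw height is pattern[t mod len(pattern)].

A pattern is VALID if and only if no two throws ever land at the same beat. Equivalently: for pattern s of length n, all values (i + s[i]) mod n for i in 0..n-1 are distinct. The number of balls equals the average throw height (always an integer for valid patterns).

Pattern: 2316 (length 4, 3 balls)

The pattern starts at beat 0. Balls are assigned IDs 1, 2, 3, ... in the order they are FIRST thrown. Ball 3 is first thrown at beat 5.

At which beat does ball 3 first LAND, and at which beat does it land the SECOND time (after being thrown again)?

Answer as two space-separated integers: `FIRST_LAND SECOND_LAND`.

Answer: 8 10

Derivation:
Beat 0 (L): throw ball1 h=2 -> lands@2:L; in-air after throw: [b1@2:L]
Beat 1 (R): throw ball2 h=3 -> lands@4:L; in-air after throw: [b1@2:L b2@4:L]
Beat 2 (L): throw ball1 h=1 -> lands@3:R; in-air after throw: [b1@3:R b2@4:L]
Beat 3 (R): throw ball1 h=6 -> lands@9:R; in-air after throw: [b2@4:L b1@9:R]
Beat 4 (L): throw ball2 h=2 -> lands@6:L; in-air after throw: [b2@6:L b1@9:R]
Beat 5 (R): throw ball3 h=3 -> lands@8:L; in-air after throw: [b2@6:L b3@8:L b1@9:R]
Beat 6 (L): throw ball2 h=1 -> lands@7:R; in-air after throw: [b2@7:R b3@8:L b1@9:R]
Beat 7 (R): throw ball2 h=6 -> lands@13:R; in-air after throw: [b3@8:L b1@9:R b2@13:R]
Beat 8 (L): throw ball3 h=2 -> lands@10:L; in-air after throw: [b1@9:R b3@10:L b2@13:R]
Beat 9 (R): throw ball1 h=3 -> lands@12:L; in-air after throw: [b3@10:L b1@12:L b2@13:R]
Beat 10 (L): throw ball3 h=1 -> lands@11:R; in-air after throw: [b3@11:R b1@12:L b2@13:R]
Ball 3: thrown@5 h=3 -> first land @8; rethrown@8 h=2 -> second land @10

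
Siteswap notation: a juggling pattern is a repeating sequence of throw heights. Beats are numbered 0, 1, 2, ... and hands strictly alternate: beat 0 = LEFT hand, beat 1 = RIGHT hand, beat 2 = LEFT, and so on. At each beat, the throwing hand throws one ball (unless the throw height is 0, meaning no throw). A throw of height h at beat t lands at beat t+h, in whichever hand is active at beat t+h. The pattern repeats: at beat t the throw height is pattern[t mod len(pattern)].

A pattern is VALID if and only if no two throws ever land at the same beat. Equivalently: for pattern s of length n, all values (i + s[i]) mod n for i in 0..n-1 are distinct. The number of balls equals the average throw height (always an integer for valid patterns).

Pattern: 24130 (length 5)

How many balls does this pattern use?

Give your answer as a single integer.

Answer: 2

Derivation:
Pattern = [2, 4, 1, 3, 0], length n = 5
  position 0: throw height = 2, running sum = 2
  position 1: throw height = 4, running sum = 6
  position 2: throw height = 1, running sum = 7
  position 3: throw height = 3, running sum = 10
  position 4: throw height = 0, running sum = 10
Total sum = 10; balls = sum / n = 10 / 5 = 2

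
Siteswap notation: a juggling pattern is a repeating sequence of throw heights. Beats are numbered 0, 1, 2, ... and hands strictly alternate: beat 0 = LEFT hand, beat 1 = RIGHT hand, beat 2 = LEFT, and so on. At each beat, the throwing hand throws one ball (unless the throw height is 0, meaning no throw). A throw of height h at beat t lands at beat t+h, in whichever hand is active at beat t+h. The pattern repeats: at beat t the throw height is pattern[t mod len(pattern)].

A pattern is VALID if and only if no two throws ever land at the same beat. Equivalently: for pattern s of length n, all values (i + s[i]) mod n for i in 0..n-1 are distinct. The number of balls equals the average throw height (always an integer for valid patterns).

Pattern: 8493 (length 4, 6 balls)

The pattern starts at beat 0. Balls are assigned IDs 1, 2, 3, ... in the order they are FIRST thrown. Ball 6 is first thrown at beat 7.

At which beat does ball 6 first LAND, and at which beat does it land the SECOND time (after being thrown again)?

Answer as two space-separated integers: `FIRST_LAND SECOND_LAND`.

Answer: 10 19

Derivation:
Beat 0 (L): throw ball1 h=8 -> lands@8:L; in-air after throw: [b1@8:L]
Beat 1 (R): throw ball2 h=4 -> lands@5:R; in-air after throw: [b2@5:R b1@8:L]
Beat 2 (L): throw ball3 h=9 -> lands@11:R; in-air after throw: [b2@5:R b1@8:L b3@11:R]
Beat 3 (R): throw ball4 h=3 -> lands@6:L; in-air after throw: [b2@5:R b4@6:L b1@8:L b3@11:R]
Beat 4 (L): throw ball5 h=8 -> lands@12:L; in-air after throw: [b2@5:R b4@6:L b1@8:L b3@11:R b5@12:L]
Beat 5 (R): throw ball2 h=4 -> lands@9:R; in-air after throw: [b4@6:L b1@8:L b2@9:R b3@11:R b5@12:L]
Beat 6 (L): throw ball4 h=9 -> lands@15:R; in-air after throw: [b1@8:L b2@9:R b3@11:R b5@12:L b4@15:R]
Beat 7 (R): throw ball6 h=3 -> lands@10:L; in-air after throw: [b1@8:L b2@9:R b6@10:L b3@11:R b5@12:L b4@15:R]
Beat 8 (L): throw ball1 h=8 -> lands@16:L; in-air after throw: [b2@9:R b6@10:L b3@11:R b5@12:L b4@15:R b1@16:L]
Beat 9 (R): throw ball2 h=4 -> lands@13:R; in-air after throw: [b6@10:L b3@11:R b5@12:L b2@13:R b4@15:R b1@16:L]
Beat 10 (L): throw ball6 h=9 -> lands@19:R; in-air after throw: [b3@11:R b5@12:L b2@13:R b4@15:R b1@16:L b6@19:R]
Beat 11 (R): throw ball3 h=3 -> lands@14:L; in-air after throw: [b5@12:L b2@13:R b3@14:L b4@15:R b1@16:L b6@19:R]
Beat 12 (L): throw ball5 h=8 -> lands@20:L; in-air after throw: [b2@13:R b3@14:L b4@15:R b1@16:L b6@19:R b5@20:L]
Beat 13 (R): throw ball2 h=4 -> lands@17:R; in-air after throw: [b3@14:L b4@15:R b1@16:L b2@17:R b6@19:R b5@20:L]
Beat 14 (L): throw ball3 h=9 -> lands@23:R; in-air after throw: [b4@15:R b1@16:L b2@17:R b6@19:R b5@20:L b3@23:R]
Beat 15 (R): throw ball4 h=3 -> lands@18:L; in-air after throw: [b1@16:L b2@17:R b4@18:L b6@19:R b5@20:L b3@23:R]
Beat 16 (L): throw ball1 h=8 -> lands@24:L; in-air after throw: [b2@17:R b4@18:L b6@19:R b5@20:L b3@23:R b1@24:L]
Beat 17 (R): throw ball2 h=4 -> lands@21:R; in-air after throw: [b4@18:L b6@19:R b5@20:L b2@21:R b3@23:R b1@24:L]
Beat 18 (L): throw ball4 h=9 -> lands@27:R; in-air after throw: [b6@19:R b5@20:L b2@21:R b3@23:R b1@24:L b4@27:R]
Beat 19 (R): throw ball6 h=3 -> lands@22:L; in-air after throw: [b5@20:L b2@21:R b6@22:L b3@23:R b1@24:L b4@27:R]
Ball 6: thrown@7 h=3 -> first land @10; rethrown@10 h=9 -> second land @19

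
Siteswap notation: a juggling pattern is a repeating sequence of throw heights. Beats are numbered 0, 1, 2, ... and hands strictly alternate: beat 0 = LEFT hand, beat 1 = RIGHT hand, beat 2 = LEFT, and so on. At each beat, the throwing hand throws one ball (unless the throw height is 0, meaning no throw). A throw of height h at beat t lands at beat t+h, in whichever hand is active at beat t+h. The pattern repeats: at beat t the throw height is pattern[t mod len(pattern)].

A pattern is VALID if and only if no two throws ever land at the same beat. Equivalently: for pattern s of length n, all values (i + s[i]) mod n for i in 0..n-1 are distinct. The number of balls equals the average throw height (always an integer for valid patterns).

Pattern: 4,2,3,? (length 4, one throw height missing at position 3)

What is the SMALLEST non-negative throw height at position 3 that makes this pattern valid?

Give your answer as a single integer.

Answer: 3

Derivation:
i=0: (0 + 4) mod 4 = 0
i=1: (1 + 2) mod 4 = 3
i=2: (2 + 3) mod 4 = 1
i=3: s[i]=? (unknown)
Known residues: [0, 1, 3]; need a permutation of 0..3, so missing residue r = 2
Need (3 + s) mod 4 = 2; smallest s = (2 - 3) mod 4 = 3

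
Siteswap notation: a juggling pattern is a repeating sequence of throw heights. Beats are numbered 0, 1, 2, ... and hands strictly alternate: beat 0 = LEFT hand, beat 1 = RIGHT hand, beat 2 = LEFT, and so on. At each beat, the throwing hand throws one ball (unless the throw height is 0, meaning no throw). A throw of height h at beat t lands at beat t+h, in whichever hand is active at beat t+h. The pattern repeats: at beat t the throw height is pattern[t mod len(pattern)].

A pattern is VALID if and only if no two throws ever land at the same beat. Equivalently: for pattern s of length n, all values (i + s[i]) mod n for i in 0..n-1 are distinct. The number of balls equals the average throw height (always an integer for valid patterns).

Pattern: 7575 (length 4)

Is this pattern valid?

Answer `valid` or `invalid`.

i=0: (i + s[i]) mod n = (0 + 7) mod 4 = 3
i=1: (i + s[i]) mod n = (1 + 5) mod 4 = 2
i=2: (i + s[i]) mod n = (2 + 7) mod 4 = 1
i=3: (i + s[i]) mod n = (3 + 5) mod 4 = 0
Residues: [3, 2, 1, 0], distinct: True

Answer: valid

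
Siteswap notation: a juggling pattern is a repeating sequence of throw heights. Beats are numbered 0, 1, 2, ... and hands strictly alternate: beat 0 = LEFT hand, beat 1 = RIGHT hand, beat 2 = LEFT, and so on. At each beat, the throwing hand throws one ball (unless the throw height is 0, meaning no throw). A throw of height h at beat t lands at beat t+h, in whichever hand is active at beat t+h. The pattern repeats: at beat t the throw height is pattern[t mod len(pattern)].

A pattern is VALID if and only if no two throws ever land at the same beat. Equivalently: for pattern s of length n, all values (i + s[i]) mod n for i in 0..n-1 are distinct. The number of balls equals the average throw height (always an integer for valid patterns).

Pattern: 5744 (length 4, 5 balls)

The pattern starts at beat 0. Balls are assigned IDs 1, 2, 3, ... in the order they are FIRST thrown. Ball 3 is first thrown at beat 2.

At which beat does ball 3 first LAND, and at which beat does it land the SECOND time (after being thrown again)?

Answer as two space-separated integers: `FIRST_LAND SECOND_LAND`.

Answer: 6 10

Derivation:
Beat 0 (L): throw ball1 h=5 -> lands@5:R; in-air after throw: [b1@5:R]
Beat 1 (R): throw ball2 h=7 -> lands@8:L; in-air after throw: [b1@5:R b2@8:L]
Beat 2 (L): throw ball3 h=4 -> lands@6:L; in-air after throw: [b1@5:R b3@6:L b2@8:L]
Beat 3 (R): throw ball4 h=4 -> lands@7:R; in-air after throw: [b1@5:R b3@6:L b4@7:R b2@8:L]
Beat 4 (L): throw ball5 h=5 -> lands@9:R; in-air after throw: [b1@5:R b3@6:L b4@7:R b2@8:L b5@9:R]
Beat 5 (R): throw ball1 h=7 -> lands@12:L; in-air after throw: [b3@6:L b4@7:R b2@8:L b5@9:R b1@12:L]
Beat 6 (L): throw ball3 h=4 -> lands@10:L; in-air after throw: [b4@7:R b2@8:L b5@9:R b3@10:L b1@12:L]
Beat 7 (R): throw ball4 h=4 -> lands@11:R; in-air after throw: [b2@8:L b5@9:R b3@10:L b4@11:R b1@12:L]
Beat 8 (L): throw ball2 h=5 -> lands@13:R; in-air after throw: [b5@9:R b3@10:L b4@11:R b1@12:L b2@13:R]
Beat 9 (R): throw ball5 h=7 -> lands@16:L; in-air after throw: [b3@10:L b4@11:R b1@12:L b2@13:R b5@16:L]
Beat 10 (L): throw ball3 h=4 -> lands@14:L; in-air after throw: [b4@11:R b1@12:L b2@13:R b3@14:L b5@16:L]
Ball 3: thrown@2 h=4 -> first land @6; rethrown@6 h=4 -> second land @10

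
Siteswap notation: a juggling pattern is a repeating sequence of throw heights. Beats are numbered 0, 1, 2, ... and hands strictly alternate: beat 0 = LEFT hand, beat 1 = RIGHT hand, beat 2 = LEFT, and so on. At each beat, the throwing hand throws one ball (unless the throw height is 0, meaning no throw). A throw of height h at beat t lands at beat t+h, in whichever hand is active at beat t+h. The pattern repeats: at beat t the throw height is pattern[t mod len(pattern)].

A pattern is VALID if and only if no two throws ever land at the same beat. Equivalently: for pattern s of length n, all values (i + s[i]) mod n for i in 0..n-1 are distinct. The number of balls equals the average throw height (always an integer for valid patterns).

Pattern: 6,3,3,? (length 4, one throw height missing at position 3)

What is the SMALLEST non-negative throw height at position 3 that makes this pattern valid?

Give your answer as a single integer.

Answer: 0

Derivation:
i=0: (0 + 6) mod 4 = 2
i=1: (1 + 3) mod 4 = 0
i=2: (2 + 3) mod 4 = 1
i=3: s[i]=? (unknown)
Known residues: [0, 1, 2]; need a permutation of 0..3, so missing residue r = 3
Need (3 + s) mod 4 = 3; smallest s = (3 - 3) mod 4 = 0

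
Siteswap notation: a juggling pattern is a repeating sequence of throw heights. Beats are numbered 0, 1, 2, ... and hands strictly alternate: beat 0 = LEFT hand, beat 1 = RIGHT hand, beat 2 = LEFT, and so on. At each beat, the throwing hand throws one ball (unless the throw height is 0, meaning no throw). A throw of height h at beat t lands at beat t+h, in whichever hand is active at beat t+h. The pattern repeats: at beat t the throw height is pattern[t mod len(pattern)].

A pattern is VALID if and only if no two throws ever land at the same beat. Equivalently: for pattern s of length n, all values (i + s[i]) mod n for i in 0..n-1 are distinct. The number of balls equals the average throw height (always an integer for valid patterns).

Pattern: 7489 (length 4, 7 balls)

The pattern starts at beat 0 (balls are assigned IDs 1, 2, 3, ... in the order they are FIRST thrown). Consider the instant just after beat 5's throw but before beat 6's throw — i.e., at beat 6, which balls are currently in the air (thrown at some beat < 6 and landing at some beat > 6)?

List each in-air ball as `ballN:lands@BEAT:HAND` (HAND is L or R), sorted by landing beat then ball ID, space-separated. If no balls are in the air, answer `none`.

Answer: ball1:lands@7:R ball2:lands@9:R ball3:lands@10:L ball5:lands@11:R ball4:lands@12:L

Derivation:
Beat 0 (L): throw ball1 h=7 -> lands@7:R; in-air after throw: [b1@7:R]
Beat 1 (R): throw ball2 h=4 -> lands@5:R; in-air after throw: [b2@5:R b1@7:R]
Beat 2 (L): throw ball3 h=8 -> lands@10:L; in-air after throw: [b2@5:R b1@7:R b3@10:L]
Beat 3 (R): throw ball4 h=9 -> lands@12:L; in-air after throw: [b2@5:R b1@7:R b3@10:L b4@12:L]
Beat 4 (L): throw ball5 h=7 -> lands@11:R; in-air after throw: [b2@5:R b1@7:R b3@10:L b5@11:R b4@12:L]
Beat 5 (R): throw ball2 h=4 -> lands@9:R; in-air after throw: [b1@7:R b2@9:R b3@10:L b5@11:R b4@12:L]
Beat 6 (L): throw ball6 h=8 -> lands@14:L; in-air after throw: [b1@7:R b2@9:R b3@10:L b5@11:R b4@12:L b6@14:L]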